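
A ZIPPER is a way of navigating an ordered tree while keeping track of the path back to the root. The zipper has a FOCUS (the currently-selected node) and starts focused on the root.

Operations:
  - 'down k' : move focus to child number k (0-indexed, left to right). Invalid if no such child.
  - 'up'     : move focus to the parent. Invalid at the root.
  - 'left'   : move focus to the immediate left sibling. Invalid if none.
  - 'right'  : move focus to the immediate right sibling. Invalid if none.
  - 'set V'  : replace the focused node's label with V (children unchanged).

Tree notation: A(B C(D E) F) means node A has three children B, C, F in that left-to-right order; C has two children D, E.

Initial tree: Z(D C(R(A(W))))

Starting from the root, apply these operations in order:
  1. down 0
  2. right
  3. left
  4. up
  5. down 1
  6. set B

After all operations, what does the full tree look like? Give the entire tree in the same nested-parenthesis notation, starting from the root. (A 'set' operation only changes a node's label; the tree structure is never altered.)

Step 1 (down 0): focus=D path=0 depth=1 children=[] left=[] right=['C'] parent=Z
Step 2 (right): focus=C path=1 depth=1 children=['R'] left=['D'] right=[] parent=Z
Step 3 (left): focus=D path=0 depth=1 children=[] left=[] right=['C'] parent=Z
Step 4 (up): focus=Z path=root depth=0 children=['D', 'C'] (at root)
Step 5 (down 1): focus=C path=1 depth=1 children=['R'] left=['D'] right=[] parent=Z
Step 6 (set B): focus=B path=1 depth=1 children=['R'] left=['D'] right=[] parent=Z

Answer: Z(D B(R(A(W))))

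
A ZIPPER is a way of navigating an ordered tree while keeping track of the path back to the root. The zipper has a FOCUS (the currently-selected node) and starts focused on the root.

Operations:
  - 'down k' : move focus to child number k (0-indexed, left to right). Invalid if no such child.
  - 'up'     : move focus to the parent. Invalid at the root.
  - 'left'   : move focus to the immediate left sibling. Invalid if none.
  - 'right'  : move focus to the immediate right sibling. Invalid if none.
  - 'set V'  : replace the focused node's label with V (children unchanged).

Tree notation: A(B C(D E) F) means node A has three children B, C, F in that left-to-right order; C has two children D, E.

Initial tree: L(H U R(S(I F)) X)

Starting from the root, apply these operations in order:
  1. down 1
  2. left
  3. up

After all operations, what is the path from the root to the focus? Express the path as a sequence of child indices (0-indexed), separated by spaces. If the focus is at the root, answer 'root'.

Step 1 (down 1): focus=U path=1 depth=1 children=[] left=['H'] right=['R', 'X'] parent=L
Step 2 (left): focus=H path=0 depth=1 children=[] left=[] right=['U', 'R', 'X'] parent=L
Step 3 (up): focus=L path=root depth=0 children=['H', 'U', 'R', 'X'] (at root)

Answer: root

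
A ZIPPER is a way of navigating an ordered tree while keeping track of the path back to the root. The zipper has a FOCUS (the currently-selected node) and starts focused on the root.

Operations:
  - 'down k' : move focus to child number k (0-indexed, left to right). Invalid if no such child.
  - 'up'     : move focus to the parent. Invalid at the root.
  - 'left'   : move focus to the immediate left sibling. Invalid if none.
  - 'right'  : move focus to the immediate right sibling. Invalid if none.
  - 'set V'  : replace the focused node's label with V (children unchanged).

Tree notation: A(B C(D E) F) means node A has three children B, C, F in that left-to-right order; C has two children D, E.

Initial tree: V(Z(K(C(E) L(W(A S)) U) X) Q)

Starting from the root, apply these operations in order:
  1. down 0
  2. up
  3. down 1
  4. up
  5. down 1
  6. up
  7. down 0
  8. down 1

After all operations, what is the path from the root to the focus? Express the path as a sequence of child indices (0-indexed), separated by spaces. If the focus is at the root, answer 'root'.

Step 1 (down 0): focus=Z path=0 depth=1 children=['K', 'X'] left=[] right=['Q'] parent=V
Step 2 (up): focus=V path=root depth=0 children=['Z', 'Q'] (at root)
Step 3 (down 1): focus=Q path=1 depth=1 children=[] left=['Z'] right=[] parent=V
Step 4 (up): focus=V path=root depth=0 children=['Z', 'Q'] (at root)
Step 5 (down 1): focus=Q path=1 depth=1 children=[] left=['Z'] right=[] parent=V
Step 6 (up): focus=V path=root depth=0 children=['Z', 'Q'] (at root)
Step 7 (down 0): focus=Z path=0 depth=1 children=['K', 'X'] left=[] right=['Q'] parent=V
Step 8 (down 1): focus=X path=0/1 depth=2 children=[] left=['K'] right=[] parent=Z

Answer: 0 1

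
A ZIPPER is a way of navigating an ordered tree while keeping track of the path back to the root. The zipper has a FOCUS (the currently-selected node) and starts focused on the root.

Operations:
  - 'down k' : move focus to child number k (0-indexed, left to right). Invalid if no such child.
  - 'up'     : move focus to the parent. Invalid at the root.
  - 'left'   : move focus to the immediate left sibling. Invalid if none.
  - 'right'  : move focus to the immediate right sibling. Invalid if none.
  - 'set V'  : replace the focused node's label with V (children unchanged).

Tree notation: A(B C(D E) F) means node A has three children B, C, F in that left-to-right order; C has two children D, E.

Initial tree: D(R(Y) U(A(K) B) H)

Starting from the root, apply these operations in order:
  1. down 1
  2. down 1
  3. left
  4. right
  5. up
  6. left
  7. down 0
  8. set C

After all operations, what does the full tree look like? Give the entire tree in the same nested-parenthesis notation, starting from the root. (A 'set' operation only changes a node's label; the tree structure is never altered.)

Step 1 (down 1): focus=U path=1 depth=1 children=['A', 'B'] left=['R'] right=['H'] parent=D
Step 2 (down 1): focus=B path=1/1 depth=2 children=[] left=['A'] right=[] parent=U
Step 3 (left): focus=A path=1/0 depth=2 children=['K'] left=[] right=['B'] parent=U
Step 4 (right): focus=B path=1/1 depth=2 children=[] left=['A'] right=[] parent=U
Step 5 (up): focus=U path=1 depth=1 children=['A', 'B'] left=['R'] right=['H'] parent=D
Step 6 (left): focus=R path=0 depth=1 children=['Y'] left=[] right=['U', 'H'] parent=D
Step 7 (down 0): focus=Y path=0/0 depth=2 children=[] left=[] right=[] parent=R
Step 8 (set C): focus=C path=0/0 depth=2 children=[] left=[] right=[] parent=R

Answer: D(R(C) U(A(K) B) H)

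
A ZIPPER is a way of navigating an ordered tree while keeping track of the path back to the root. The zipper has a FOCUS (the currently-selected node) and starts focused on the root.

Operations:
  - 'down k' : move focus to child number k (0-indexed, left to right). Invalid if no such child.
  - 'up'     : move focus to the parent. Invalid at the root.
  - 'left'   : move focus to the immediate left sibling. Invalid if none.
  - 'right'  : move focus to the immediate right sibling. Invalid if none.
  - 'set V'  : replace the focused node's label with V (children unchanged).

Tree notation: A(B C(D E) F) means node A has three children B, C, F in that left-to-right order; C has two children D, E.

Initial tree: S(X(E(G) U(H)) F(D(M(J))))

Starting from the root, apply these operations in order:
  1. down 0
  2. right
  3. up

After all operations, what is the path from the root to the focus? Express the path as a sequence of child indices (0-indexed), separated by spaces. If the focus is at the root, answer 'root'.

Answer: root

Derivation:
Step 1 (down 0): focus=X path=0 depth=1 children=['E', 'U'] left=[] right=['F'] parent=S
Step 2 (right): focus=F path=1 depth=1 children=['D'] left=['X'] right=[] parent=S
Step 3 (up): focus=S path=root depth=0 children=['X', 'F'] (at root)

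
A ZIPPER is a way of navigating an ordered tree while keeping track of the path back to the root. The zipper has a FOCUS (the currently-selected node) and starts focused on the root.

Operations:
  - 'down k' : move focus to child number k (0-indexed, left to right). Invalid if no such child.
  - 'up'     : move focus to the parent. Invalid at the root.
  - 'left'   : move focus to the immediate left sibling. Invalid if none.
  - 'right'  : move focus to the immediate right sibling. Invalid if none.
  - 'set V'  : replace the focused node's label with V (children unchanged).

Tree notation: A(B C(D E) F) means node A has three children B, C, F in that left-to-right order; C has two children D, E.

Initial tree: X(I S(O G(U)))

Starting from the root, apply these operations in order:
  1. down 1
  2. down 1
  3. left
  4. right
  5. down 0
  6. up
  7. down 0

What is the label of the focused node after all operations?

Step 1 (down 1): focus=S path=1 depth=1 children=['O', 'G'] left=['I'] right=[] parent=X
Step 2 (down 1): focus=G path=1/1 depth=2 children=['U'] left=['O'] right=[] parent=S
Step 3 (left): focus=O path=1/0 depth=2 children=[] left=[] right=['G'] parent=S
Step 4 (right): focus=G path=1/1 depth=2 children=['U'] left=['O'] right=[] parent=S
Step 5 (down 0): focus=U path=1/1/0 depth=3 children=[] left=[] right=[] parent=G
Step 6 (up): focus=G path=1/1 depth=2 children=['U'] left=['O'] right=[] parent=S
Step 7 (down 0): focus=U path=1/1/0 depth=3 children=[] left=[] right=[] parent=G

Answer: U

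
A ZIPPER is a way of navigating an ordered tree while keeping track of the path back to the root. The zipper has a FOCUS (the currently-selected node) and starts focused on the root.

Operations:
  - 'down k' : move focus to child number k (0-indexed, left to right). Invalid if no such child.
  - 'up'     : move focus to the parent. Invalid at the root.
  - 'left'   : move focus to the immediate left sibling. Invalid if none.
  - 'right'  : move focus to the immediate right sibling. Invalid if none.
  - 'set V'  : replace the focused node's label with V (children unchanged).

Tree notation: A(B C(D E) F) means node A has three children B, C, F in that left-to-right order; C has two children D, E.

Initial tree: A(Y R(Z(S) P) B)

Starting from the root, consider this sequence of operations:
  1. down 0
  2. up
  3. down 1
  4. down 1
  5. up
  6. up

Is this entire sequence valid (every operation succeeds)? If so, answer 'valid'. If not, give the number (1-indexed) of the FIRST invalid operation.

Answer: valid

Derivation:
Step 1 (down 0): focus=Y path=0 depth=1 children=[] left=[] right=['R', 'B'] parent=A
Step 2 (up): focus=A path=root depth=0 children=['Y', 'R', 'B'] (at root)
Step 3 (down 1): focus=R path=1 depth=1 children=['Z', 'P'] left=['Y'] right=['B'] parent=A
Step 4 (down 1): focus=P path=1/1 depth=2 children=[] left=['Z'] right=[] parent=R
Step 5 (up): focus=R path=1 depth=1 children=['Z', 'P'] left=['Y'] right=['B'] parent=A
Step 6 (up): focus=A path=root depth=0 children=['Y', 'R', 'B'] (at root)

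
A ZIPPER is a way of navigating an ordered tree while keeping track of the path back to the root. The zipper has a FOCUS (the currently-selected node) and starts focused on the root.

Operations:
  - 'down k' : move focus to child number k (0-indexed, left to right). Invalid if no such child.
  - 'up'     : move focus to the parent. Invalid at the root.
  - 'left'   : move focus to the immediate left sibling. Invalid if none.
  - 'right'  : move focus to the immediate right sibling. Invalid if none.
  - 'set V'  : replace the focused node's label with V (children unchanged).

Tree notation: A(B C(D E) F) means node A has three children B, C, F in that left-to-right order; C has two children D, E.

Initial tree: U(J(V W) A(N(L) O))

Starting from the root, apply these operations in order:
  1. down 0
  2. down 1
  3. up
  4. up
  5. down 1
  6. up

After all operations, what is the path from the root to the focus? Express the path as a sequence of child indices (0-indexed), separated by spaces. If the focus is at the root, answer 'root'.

Answer: root

Derivation:
Step 1 (down 0): focus=J path=0 depth=1 children=['V', 'W'] left=[] right=['A'] parent=U
Step 2 (down 1): focus=W path=0/1 depth=2 children=[] left=['V'] right=[] parent=J
Step 3 (up): focus=J path=0 depth=1 children=['V', 'W'] left=[] right=['A'] parent=U
Step 4 (up): focus=U path=root depth=0 children=['J', 'A'] (at root)
Step 5 (down 1): focus=A path=1 depth=1 children=['N', 'O'] left=['J'] right=[] parent=U
Step 6 (up): focus=U path=root depth=0 children=['J', 'A'] (at root)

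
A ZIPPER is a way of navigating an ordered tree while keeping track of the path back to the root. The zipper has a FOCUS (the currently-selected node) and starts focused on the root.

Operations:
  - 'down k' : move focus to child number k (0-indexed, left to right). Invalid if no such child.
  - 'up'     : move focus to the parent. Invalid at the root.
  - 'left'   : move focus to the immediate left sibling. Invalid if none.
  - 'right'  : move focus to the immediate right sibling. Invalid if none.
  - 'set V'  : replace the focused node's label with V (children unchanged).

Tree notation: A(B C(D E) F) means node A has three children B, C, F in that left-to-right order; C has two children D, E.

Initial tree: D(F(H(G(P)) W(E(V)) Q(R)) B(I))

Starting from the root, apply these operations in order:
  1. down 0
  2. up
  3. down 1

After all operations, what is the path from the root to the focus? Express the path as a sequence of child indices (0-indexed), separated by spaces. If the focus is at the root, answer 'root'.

Step 1 (down 0): focus=F path=0 depth=1 children=['H', 'W', 'Q'] left=[] right=['B'] parent=D
Step 2 (up): focus=D path=root depth=0 children=['F', 'B'] (at root)
Step 3 (down 1): focus=B path=1 depth=1 children=['I'] left=['F'] right=[] parent=D

Answer: 1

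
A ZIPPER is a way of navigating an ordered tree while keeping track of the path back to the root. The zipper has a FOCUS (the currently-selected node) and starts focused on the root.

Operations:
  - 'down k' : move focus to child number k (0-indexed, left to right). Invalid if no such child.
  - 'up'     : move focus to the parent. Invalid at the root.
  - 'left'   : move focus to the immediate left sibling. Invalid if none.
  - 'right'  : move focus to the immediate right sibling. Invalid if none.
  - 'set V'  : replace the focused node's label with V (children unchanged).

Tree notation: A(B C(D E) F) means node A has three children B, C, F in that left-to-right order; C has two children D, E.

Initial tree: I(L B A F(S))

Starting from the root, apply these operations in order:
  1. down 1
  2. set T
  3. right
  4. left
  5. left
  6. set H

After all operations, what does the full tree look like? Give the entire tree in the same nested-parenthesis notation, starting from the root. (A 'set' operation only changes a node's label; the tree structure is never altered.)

Answer: I(H T A F(S))

Derivation:
Step 1 (down 1): focus=B path=1 depth=1 children=[] left=['L'] right=['A', 'F'] parent=I
Step 2 (set T): focus=T path=1 depth=1 children=[] left=['L'] right=['A', 'F'] parent=I
Step 3 (right): focus=A path=2 depth=1 children=[] left=['L', 'T'] right=['F'] parent=I
Step 4 (left): focus=T path=1 depth=1 children=[] left=['L'] right=['A', 'F'] parent=I
Step 5 (left): focus=L path=0 depth=1 children=[] left=[] right=['T', 'A', 'F'] parent=I
Step 6 (set H): focus=H path=0 depth=1 children=[] left=[] right=['T', 'A', 'F'] parent=I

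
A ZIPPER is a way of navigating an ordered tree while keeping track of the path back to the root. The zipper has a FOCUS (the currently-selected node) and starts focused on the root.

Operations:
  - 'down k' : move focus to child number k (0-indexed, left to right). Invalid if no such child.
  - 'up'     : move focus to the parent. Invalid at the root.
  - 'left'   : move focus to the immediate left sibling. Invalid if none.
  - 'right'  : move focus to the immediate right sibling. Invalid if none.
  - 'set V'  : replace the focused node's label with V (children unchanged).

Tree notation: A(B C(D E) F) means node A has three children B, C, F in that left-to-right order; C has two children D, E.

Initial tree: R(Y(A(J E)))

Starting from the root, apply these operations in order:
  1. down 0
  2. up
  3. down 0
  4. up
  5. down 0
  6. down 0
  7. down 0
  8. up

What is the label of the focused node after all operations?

Answer: A

Derivation:
Step 1 (down 0): focus=Y path=0 depth=1 children=['A'] left=[] right=[] parent=R
Step 2 (up): focus=R path=root depth=0 children=['Y'] (at root)
Step 3 (down 0): focus=Y path=0 depth=1 children=['A'] left=[] right=[] parent=R
Step 4 (up): focus=R path=root depth=0 children=['Y'] (at root)
Step 5 (down 0): focus=Y path=0 depth=1 children=['A'] left=[] right=[] parent=R
Step 6 (down 0): focus=A path=0/0 depth=2 children=['J', 'E'] left=[] right=[] parent=Y
Step 7 (down 0): focus=J path=0/0/0 depth=3 children=[] left=[] right=['E'] parent=A
Step 8 (up): focus=A path=0/0 depth=2 children=['J', 'E'] left=[] right=[] parent=Y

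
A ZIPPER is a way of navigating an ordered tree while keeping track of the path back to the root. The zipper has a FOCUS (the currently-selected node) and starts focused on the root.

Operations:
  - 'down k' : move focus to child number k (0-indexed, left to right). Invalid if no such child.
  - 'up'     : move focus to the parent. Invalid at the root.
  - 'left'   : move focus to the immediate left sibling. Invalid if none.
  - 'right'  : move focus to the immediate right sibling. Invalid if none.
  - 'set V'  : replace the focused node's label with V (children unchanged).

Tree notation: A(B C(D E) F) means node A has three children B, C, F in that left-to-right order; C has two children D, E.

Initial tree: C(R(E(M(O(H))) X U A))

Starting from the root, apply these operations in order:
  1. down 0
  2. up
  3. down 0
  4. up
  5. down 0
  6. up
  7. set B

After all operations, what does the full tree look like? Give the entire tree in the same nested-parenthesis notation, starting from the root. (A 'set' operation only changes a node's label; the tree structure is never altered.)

Answer: B(R(E(M(O(H))) X U A))

Derivation:
Step 1 (down 0): focus=R path=0 depth=1 children=['E', 'X', 'U', 'A'] left=[] right=[] parent=C
Step 2 (up): focus=C path=root depth=0 children=['R'] (at root)
Step 3 (down 0): focus=R path=0 depth=1 children=['E', 'X', 'U', 'A'] left=[] right=[] parent=C
Step 4 (up): focus=C path=root depth=0 children=['R'] (at root)
Step 5 (down 0): focus=R path=0 depth=1 children=['E', 'X', 'U', 'A'] left=[] right=[] parent=C
Step 6 (up): focus=C path=root depth=0 children=['R'] (at root)
Step 7 (set B): focus=B path=root depth=0 children=['R'] (at root)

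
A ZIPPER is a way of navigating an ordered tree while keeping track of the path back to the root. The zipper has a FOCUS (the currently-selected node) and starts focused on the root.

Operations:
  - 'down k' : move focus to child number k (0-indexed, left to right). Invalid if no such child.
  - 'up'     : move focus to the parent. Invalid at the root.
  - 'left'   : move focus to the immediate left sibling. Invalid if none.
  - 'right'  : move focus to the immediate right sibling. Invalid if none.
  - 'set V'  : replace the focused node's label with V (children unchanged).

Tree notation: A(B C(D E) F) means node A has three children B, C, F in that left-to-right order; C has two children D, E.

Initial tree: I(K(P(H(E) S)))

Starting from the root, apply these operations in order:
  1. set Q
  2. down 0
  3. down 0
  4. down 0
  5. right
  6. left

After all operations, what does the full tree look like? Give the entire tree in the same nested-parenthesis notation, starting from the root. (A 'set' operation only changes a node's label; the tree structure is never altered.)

Step 1 (set Q): focus=Q path=root depth=0 children=['K'] (at root)
Step 2 (down 0): focus=K path=0 depth=1 children=['P'] left=[] right=[] parent=Q
Step 3 (down 0): focus=P path=0/0 depth=2 children=['H', 'S'] left=[] right=[] parent=K
Step 4 (down 0): focus=H path=0/0/0 depth=3 children=['E'] left=[] right=['S'] parent=P
Step 5 (right): focus=S path=0/0/1 depth=3 children=[] left=['H'] right=[] parent=P
Step 6 (left): focus=H path=0/0/0 depth=3 children=['E'] left=[] right=['S'] parent=P

Answer: Q(K(P(H(E) S)))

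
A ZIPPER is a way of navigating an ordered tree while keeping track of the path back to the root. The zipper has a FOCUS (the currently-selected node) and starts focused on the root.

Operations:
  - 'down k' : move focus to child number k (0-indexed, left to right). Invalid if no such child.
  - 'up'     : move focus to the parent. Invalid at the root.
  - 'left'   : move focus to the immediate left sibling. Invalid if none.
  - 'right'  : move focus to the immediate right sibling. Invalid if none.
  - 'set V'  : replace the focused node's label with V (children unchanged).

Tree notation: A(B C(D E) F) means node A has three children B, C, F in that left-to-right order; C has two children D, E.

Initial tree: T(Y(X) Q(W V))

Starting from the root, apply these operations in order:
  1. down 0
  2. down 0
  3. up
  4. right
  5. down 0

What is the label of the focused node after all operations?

Answer: W

Derivation:
Step 1 (down 0): focus=Y path=0 depth=1 children=['X'] left=[] right=['Q'] parent=T
Step 2 (down 0): focus=X path=0/0 depth=2 children=[] left=[] right=[] parent=Y
Step 3 (up): focus=Y path=0 depth=1 children=['X'] left=[] right=['Q'] parent=T
Step 4 (right): focus=Q path=1 depth=1 children=['W', 'V'] left=['Y'] right=[] parent=T
Step 5 (down 0): focus=W path=1/0 depth=2 children=[] left=[] right=['V'] parent=Q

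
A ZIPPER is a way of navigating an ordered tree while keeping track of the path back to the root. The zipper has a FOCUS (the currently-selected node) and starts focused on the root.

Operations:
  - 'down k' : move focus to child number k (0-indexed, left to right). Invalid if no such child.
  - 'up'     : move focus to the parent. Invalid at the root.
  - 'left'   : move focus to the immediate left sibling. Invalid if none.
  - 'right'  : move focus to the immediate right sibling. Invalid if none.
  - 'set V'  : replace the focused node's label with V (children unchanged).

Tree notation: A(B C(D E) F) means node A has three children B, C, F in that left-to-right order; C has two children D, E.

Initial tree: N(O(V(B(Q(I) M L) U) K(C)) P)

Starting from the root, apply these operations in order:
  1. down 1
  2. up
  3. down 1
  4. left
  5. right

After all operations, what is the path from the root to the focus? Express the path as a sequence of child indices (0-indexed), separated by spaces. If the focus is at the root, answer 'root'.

Step 1 (down 1): focus=P path=1 depth=1 children=[] left=['O'] right=[] parent=N
Step 2 (up): focus=N path=root depth=0 children=['O', 'P'] (at root)
Step 3 (down 1): focus=P path=1 depth=1 children=[] left=['O'] right=[] parent=N
Step 4 (left): focus=O path=0 depth=1 children=['V', 'K'] left=[] right=['P'] parent=N
Step 5 (right): focus=P path=1 depth=1 children=[] left=['O'] right=[] parent=N

Answer: 1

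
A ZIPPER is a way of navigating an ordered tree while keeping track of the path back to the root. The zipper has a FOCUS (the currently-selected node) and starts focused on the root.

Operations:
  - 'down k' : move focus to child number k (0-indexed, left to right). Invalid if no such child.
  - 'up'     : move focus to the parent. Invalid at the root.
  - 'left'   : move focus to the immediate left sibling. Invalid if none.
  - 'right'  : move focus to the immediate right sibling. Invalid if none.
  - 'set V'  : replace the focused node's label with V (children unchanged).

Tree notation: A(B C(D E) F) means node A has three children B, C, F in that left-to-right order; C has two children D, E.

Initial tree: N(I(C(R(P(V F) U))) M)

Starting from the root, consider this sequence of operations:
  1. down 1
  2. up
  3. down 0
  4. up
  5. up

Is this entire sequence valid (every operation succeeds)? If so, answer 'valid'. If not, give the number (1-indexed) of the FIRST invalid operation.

Answer: 5

Derivation:
Step 1 (down 1): focus=M path=1 depth=1 children=[] left=['I'] right=[] parent=N
Step 2 (up): focus=N path=root depth=0 children=['I', 'M'] (at root)
Step 3 (down 0): focus=I path=0 depth=1 children=['C'] left=[] right=['M'] parent=N
Step 4 (up): focus=N path=root depth=0 children=['I', 'M'] (at root)
Step 5 (up): INVALID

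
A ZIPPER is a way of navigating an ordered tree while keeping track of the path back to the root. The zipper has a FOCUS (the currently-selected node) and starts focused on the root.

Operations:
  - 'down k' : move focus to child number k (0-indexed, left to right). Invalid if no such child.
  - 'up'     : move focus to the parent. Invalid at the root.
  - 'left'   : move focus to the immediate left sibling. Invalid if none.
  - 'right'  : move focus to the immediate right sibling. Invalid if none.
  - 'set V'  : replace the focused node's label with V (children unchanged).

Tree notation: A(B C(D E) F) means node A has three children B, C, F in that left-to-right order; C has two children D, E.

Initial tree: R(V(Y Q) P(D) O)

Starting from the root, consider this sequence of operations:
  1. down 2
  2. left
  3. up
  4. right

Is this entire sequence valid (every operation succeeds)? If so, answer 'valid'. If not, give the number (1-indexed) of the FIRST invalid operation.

Step 1 (down 2): focus=O path=2 depth=1 children=[] left=['V', 'P'] right=[] parent=R
Step 2 (left): focus=P path=1 depth=1 children=['D'] left=['V'] right=['O'] parent=R
Step 3 (up): focus=R path=root depth=0 children=['V', 'P', 'O'] (at root)
Step 4 (right): INVALID

Answer: 4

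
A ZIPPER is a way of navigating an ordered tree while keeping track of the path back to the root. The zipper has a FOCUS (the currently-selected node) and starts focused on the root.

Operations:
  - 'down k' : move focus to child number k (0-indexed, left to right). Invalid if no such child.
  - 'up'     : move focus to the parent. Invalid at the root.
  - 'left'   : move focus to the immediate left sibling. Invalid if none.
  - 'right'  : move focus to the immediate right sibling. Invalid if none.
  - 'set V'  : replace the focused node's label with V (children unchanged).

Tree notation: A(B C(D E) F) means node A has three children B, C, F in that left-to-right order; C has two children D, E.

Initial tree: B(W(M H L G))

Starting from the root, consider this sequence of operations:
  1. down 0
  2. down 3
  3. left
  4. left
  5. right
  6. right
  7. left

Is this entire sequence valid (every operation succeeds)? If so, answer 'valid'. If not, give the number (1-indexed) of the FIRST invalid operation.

Step 1 (down 0): focus=W path=0 depth=1 children=['M', 'H', 'L', 'G'] left=[] right=[] parent=B
Step 2 (down 3): focus=G path=0/3 depth=2 children=[] left=['M', 'H', 'L'] right=[] parent=W
Step 3 (left): focus=L path=0/2 depth=2 children=[] left=['M', 'H'] right=['G'] parent=W
Step 4 (left): focus=H path=0/1 depth=2 children=[] left=['M'] right=['L', 'G'] parent=W
Step 5 (right): focus=L path=0/2 depth=2 children=[] left=['M', 'H'] right=['G'] parent=W
Step 6 (right): focus=G path=0/3 depth=2 children=[] left=['M', 'H', 'L'] right=[] parent=W
Step 7 (left): focus=L path=0/2 depth=2 children=[] left=['M', 'H'] right=['G'] parent=W

Answer: valid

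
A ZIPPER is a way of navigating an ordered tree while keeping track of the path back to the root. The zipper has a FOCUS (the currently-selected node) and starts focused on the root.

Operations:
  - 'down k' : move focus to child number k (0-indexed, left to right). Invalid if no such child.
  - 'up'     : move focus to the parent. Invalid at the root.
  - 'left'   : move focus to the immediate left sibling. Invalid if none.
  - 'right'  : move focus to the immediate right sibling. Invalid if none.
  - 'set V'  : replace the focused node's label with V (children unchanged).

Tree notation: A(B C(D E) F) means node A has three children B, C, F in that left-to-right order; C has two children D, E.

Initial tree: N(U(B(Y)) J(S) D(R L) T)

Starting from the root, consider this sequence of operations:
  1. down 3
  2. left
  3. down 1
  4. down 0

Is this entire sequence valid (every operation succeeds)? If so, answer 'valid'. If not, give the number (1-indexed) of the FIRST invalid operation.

Answer: 4

Derivation:
Step 1 (down 3): focus=T path=3 depth=1 children=[] left=['U', 'J', 'D'] right=[] parent=N
Step 2 (left): focus=D path=2 depth=1 children=['R', 'L'] left=['U', 'J'] right=['T'] parent=N
Step 3 (down 1): focus=L path=2/1 depth=2 children=[] left=['R'] right=[] parent=D
Step 4 (down 0): INVALID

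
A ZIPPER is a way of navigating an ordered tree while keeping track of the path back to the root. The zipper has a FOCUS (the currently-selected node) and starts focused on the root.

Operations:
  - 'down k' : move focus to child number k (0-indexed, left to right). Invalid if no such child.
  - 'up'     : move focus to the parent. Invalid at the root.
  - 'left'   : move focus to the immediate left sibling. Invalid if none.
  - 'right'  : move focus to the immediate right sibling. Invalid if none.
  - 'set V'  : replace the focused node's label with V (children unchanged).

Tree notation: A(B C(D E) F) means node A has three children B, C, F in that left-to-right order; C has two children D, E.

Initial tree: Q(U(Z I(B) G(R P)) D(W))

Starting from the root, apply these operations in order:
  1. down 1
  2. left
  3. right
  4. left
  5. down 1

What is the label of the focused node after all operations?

Answer: I

Derivation:
Step 1 (down 1): focus=D path=1 depth=1 children=['W'] left=['U'] right=[] parent=Q
Step 2 (left): focus=U path=0 depth=1 children=['Z', 'I', 'G'] left=[] right=['D'] parent=Q
Step 3 (right): focus=D path=1 depth=1 children=['W'] left=['U'] right=[] parent=Q
Step 4 (left): focus=U path=0 depth=1 children=['Z', 'I', 'G'] left=[] right=['D'] parent=Q
Step 5 (down 1): focus=I path=0/1 depth=2 children=['B'] left=['Z'] right=['G'] parent=U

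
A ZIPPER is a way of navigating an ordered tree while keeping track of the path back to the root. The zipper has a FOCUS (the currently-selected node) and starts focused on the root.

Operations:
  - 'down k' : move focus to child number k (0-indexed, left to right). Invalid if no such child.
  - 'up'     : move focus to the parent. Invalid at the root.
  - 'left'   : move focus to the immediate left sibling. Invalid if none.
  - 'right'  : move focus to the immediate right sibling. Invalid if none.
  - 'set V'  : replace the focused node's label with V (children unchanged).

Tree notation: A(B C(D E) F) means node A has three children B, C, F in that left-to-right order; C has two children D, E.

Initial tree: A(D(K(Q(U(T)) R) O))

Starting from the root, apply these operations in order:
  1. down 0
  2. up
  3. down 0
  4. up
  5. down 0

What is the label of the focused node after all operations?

Step 1 (down 0): focus=D path=0 depth=1 children=['K', 'O'] left=[] right=[] parent=A
Step 2 (up): focus=A path=root depth=0 children=['D'] (at root)
Step 3 (down 0): focus=D path=0 depth=1 children=['K', 'O'] left=[] right=[] parent=A
Step 4 (up): focus=A path=root depth=0 children=['D'] (at root)
Step 5 (down 0): focus=D path=0 depth=1 children=['K', 'O'] left=[] right=[] parent=A

Answer: D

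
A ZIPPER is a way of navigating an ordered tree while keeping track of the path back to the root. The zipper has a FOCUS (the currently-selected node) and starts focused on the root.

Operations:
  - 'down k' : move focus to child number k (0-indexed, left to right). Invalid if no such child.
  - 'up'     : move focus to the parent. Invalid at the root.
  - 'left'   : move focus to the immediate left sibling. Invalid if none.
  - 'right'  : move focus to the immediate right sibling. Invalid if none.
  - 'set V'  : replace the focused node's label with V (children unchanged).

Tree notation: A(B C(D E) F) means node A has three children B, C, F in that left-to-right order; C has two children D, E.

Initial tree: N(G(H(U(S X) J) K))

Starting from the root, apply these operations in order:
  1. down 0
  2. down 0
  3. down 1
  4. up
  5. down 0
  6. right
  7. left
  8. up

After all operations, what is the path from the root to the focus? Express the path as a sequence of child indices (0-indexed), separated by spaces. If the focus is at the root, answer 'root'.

Step 1 (down 0): focus=G path=0 depth=1 children=['H', 'K'] left=[] right=[] parent=N
Step 2 (down 0): focus=H path=0/0 depth=2 children=['U', 'J'] left=[] right=['K'] parent=G
Step 3 (down 1): focus=J path=0/0/1 depth=3 children=[] left=['U'] right=[] parent=H
Step 4 (up): focus=H path=0/0 depth=2 children=['U', 'J'] left=[] right=['K'] parent=G
Step 5 (down 0): focus=U path=0/0/0 depth=3 children=['S', 'X'] left=[] right=['J'] parent=H
Step 6 (right): focus=J path=0/0/1 depth=3 children=[] left=['U'] right=[] parent=H
Step 7 (left): focus=U path=0/0/0 depth=3 children=['S', 'X'] left=[] right=['J'] parent=H
Step 8 (up): focus=H path=0/0 depth=2 children=['U', 'J'] left=[] right=['K'] parent=G

Answer: 0 0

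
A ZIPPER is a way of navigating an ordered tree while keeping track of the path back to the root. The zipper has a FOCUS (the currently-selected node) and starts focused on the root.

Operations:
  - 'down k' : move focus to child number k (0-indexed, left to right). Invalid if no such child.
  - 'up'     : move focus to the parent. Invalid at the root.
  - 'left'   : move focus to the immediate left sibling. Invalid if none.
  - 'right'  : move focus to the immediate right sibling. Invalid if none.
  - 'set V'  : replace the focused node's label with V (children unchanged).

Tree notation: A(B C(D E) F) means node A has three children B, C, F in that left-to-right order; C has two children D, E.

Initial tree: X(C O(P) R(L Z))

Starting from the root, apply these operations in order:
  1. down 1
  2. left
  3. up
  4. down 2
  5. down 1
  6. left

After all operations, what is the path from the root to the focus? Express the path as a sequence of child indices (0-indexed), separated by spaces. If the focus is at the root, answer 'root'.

Answer: 2 0

Derivation:
Step 1 (down 1): focus=O path=1 depth=1 children=['P'] left=['C'] right=['R'] parent=X
Step 2 (left): focus=C path=0 depth=1 children=[] left=[] right=['O', 'R'] parent=X
Step 3 (up): focus=X path=root depth=0 children=['C', 'O', 'R'] (at root)
Step 4 (down 2): focus=R path=2 depth=1 children=['L', 'Z'] left=['C', 'O'] right=[] parent=X
Step 5 (down 1): focus=Z path=2/1 depth=2 children=[] left=['L'] right=[] parent=R
Step 6 (left): focus=L path=2/0 depth=2 children=[] left=[] right=['Z'] parent=R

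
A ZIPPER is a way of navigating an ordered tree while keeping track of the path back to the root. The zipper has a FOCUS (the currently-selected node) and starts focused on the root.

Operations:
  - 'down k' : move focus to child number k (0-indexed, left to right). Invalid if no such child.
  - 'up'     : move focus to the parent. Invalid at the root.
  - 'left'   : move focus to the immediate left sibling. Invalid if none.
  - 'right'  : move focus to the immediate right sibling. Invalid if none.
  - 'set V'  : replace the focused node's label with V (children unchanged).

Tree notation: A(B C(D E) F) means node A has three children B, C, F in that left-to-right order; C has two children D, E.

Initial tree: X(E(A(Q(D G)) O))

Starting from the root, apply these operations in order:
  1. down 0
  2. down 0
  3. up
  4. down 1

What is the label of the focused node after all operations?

Answer: O

Derivation:
Step 1 (down 0): focus=E path=0 depth=1 children=['A', 'O'] left=[] right=[] parent=X
Step 2 (down 0): focus=A path=0/0 depth=2 children=['Q'] left=[] right=['O'] parent=E
Step 3 (up): focus=E path=0 depth=1 children=['A', 'O'] left=[] right=[] parent=X
Step 4 (down 1): focus=O path=0/1 depth=2 children=[] left=['A'] right=[] parent=E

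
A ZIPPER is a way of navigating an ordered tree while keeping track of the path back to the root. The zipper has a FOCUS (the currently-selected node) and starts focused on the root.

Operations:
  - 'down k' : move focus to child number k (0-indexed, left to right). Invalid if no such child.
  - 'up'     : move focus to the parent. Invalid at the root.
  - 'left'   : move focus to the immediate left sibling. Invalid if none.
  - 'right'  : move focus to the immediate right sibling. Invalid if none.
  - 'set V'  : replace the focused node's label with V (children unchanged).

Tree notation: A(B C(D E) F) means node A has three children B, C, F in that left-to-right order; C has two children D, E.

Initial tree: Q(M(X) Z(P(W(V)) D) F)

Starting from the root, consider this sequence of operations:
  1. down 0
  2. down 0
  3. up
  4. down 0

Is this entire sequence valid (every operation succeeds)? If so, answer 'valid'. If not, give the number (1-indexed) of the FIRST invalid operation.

Step 1 (down 0): focus=M path=0 depth=1 children=['X'] left=[] right=['Z', 'F'] parent=Q
Step 2 (down 0): focus=X path=0/0 depth=2 children=[] left=[] right=[] parent=M
Step 3 (up): focus=M path=0 depth=1 children=['X'] left=[] right=['Z', 'F'] parent=Q
Step 4 (down 0): focus=X path=0/0 depth=2 children=[] left=[] right=[] parent=M

Answer: valid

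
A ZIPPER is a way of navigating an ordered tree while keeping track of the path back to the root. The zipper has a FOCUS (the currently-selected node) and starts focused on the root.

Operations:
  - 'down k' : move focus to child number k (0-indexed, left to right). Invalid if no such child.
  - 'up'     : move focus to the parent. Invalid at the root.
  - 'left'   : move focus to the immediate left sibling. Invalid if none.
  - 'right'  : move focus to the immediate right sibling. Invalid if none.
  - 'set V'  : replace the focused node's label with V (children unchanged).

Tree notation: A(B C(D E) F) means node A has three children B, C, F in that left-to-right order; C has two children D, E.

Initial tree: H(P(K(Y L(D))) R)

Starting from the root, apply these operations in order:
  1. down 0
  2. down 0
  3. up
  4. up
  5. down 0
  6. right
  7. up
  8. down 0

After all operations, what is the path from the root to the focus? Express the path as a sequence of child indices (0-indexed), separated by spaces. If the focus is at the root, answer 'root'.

Step 1 (down 0): focus=P path=0 depth=1 children=['K'] left=[] right=['R'] parent=H
Step 2 (down 0): focus=K path=0/0 depth=2 children=['Y', 'L'] left=[] right=[] parent=P
Step 3 (up): focus=P path=0 depth=1 children=['K'] left=[] right=['R'] parent=H
Step 4 (up): focus=H path=root depth=0 children=['P', 'R'] (at root)
Step 5 (down 0): focus=P path=0 depth=1 children=['K'] left=[] right=['R'] parent=H
Step 6 (right): focus=R path=1 depth=1 children=[] left=['P'] right=[] parent=H
Step 7 (up): focus=H path=root depth=0 children=['P', 'R'] (at root)
Step 8 (down 0): focus=P path=0 depth=1 children=['K'] left=[] right=['R'] parent=H

Answer: 0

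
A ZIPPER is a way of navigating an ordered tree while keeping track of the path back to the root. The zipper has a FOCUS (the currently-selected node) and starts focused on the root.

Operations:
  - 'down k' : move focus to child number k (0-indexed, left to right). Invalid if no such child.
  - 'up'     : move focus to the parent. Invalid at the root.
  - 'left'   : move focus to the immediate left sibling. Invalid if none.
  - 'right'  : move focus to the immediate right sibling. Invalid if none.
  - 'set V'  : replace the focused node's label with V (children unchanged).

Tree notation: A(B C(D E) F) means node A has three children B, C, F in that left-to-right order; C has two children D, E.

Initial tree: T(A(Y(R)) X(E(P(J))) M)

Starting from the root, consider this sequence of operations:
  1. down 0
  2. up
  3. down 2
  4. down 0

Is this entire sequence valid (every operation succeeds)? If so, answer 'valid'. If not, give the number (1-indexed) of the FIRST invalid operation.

Answer: 4

Derivation:
Step 1 (down 0): focus=A path=0 depth=1 children=['Y'] left=[] right=['X', 'M'] parent=T
Step 2 (up): focus=T path=root depth=0 children=['A', 'X', 'M'] (at root)
Step 3 (down 2): focus=M path=2 depth=1 children=[] left=['A', 'X'] right=[] parent=T
Step 4 (down 0): INVALID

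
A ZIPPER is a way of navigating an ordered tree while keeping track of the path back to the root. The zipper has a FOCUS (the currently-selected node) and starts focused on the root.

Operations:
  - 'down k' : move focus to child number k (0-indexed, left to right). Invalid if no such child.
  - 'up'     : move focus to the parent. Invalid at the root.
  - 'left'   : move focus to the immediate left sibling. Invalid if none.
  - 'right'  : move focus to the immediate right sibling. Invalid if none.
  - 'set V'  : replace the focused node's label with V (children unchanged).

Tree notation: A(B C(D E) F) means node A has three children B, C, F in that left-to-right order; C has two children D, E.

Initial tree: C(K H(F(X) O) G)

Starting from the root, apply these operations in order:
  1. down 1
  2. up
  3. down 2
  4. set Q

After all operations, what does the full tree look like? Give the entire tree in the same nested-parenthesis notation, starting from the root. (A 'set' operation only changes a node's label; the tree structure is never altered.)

Step 1 (down 1): focus=H path=1 depth=1 children=['F', 'O'] left=['K'] right=['G'] parent=C
Step 2 (up): focus=C path=root depth=0 children=['K', 'H', 'G'] (at root)
Step 3 (down 2): focus=G path=2 depth=1 children=[] left=['K', 'H'] right=[] parent=C
Step 4 (set Q): focus=Q path=2 depth=1 children=[] left=['K', 'H'] right=[] parent=C

Answer: C(K H(F(X) O) Q)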